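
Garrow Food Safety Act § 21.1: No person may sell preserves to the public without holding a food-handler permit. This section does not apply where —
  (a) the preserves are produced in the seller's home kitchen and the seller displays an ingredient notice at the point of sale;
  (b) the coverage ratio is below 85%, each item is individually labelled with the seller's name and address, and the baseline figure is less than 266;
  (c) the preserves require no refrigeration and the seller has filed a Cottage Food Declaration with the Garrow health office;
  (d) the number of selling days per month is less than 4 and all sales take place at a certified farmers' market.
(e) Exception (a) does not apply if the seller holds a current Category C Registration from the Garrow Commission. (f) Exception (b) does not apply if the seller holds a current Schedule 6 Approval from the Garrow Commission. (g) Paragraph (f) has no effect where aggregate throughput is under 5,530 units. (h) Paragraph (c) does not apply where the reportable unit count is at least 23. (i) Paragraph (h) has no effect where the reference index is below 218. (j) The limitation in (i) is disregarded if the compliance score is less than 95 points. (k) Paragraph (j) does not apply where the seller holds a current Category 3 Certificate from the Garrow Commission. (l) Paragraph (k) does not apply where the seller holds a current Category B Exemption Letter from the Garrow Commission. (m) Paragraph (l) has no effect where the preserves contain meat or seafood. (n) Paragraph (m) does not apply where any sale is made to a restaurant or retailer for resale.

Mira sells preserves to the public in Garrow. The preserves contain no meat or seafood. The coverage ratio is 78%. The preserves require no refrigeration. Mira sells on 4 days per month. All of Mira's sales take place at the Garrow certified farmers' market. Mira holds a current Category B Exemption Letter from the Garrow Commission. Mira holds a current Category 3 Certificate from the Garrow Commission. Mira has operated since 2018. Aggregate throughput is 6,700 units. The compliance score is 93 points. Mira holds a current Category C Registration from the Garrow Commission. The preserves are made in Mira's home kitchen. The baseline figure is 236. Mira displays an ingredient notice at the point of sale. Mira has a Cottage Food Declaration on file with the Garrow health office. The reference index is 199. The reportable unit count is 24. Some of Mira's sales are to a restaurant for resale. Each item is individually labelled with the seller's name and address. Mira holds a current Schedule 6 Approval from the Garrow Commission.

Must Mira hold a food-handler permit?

All of (a)'s requirements are met (the preserves are home-kitchen produced; an ingredient notice is displayed). But applying paragraph (e): (e) applies — a current Category C Registration is held. (a) is therefore removed.
Exception (b)'s conditions are all satisfied: the coverage ratio is 78%, below the 85% limit; items are individually labelled; the baseline figure is 236, less than the 266 limit. But: (f) operates against (b): a current Schedule 6 Approval is held. (g) is not engaged (aggregate throughput is 6,700 units, not under 5,530 units), so (f) stands. So (b) is unavailable.
All of (c)'s requirements are met (the preserves are shelf-stable; a Cottage Food Declaration is on file). However, paragraphs (h)–(n) must be considered: (h) operates against (c): the reportable unit count is 24, meeting the 23 threshold. (i) is triggered (the reference index is 199, below the 218 limit), but yields to (j): (j) applies — the compliance score is 93 points, less than the 95 points limit. (k) is triggered (a current Category 3 Certificate is held), but is set aside by (l): (l) is triggered — a current Category B Exemption Letter is held. (m) does not operate here (the preserves contain no meat or seafood), so (l) stands. Exception (c) does not apply.
Exception (d) fails — the number of selling days per month is 4, not less than 4.
No exception displaces § 21.1.

Yes — Mira must hold a food-handler permit.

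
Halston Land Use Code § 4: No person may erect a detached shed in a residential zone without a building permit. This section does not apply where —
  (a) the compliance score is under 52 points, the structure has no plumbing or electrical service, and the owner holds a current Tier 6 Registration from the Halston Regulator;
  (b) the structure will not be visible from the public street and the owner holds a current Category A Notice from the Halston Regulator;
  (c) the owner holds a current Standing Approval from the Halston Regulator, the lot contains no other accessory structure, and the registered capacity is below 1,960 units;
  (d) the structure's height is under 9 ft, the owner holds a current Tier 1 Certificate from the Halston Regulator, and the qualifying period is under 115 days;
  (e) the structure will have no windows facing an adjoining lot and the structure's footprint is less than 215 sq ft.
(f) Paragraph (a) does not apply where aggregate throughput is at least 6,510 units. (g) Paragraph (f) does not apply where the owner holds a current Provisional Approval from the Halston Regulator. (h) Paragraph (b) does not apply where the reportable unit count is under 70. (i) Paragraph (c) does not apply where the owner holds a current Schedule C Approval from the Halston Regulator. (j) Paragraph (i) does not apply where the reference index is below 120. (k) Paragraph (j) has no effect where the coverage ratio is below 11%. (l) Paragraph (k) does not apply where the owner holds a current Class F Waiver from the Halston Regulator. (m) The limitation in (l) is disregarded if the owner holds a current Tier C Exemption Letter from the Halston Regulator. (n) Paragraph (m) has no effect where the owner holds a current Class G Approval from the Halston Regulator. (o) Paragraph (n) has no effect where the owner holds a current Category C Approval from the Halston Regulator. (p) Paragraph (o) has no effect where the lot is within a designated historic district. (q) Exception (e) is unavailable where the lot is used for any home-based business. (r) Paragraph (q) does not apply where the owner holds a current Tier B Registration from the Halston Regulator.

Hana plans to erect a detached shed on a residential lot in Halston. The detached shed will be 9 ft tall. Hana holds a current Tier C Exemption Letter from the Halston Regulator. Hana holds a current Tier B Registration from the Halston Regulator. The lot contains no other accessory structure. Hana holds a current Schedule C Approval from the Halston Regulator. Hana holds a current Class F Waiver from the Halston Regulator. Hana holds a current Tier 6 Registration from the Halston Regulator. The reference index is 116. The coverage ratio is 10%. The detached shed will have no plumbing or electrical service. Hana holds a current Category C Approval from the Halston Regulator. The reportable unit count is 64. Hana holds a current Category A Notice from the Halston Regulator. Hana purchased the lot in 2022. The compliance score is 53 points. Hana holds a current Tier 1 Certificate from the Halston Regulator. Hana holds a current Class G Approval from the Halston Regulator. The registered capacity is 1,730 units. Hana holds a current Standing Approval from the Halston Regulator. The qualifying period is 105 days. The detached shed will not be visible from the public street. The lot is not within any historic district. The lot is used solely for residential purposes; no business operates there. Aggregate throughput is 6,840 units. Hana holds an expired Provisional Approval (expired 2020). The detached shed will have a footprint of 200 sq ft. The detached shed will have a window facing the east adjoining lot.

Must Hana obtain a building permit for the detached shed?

Exception (a) does not apply: the compliance score is 53 points, not under 52 points.
Exception (b): the structure will not be visible from the street; a current Category A Notice is held — every condition holds. However, paragraph (h) must be considered: (h) operates against (b): the reportable unit count is 64, under the 70 limit. Exception (b) does not apply.
Exception (c): a current Standing Approval is held; the lot has no other accessory structure; the registered capacity is 1,730 units, below the 1,960 units limit — every condition holds. However, paragraphs (i)–(p) must be considered: (i) operates against (c): a current Schedule C Approval is held. (j) is triggered (the reference index is 116, below the 120 limit), but is displaced by (k): (k) applies — the coverage ratio is 10%, below the 11% limit. (l) would limit (k) — a current Class F Waiver is held — but (m) sets (l) aside: (m) applies — a current Tier C Exemption Letter is held. (n) would limit (m) — a current Class G Approval is held — but (o) sets (n) aside: (o) operates — a current Category C Approval is held. (p), which would lift (o), is not triggered — the lot is not in a historic district. Exception (c) does not apply.
Exception (d) does not apply: the structure's height is 9 ft, not under 9 ft.
Exception (e) fails — a window faces an adjoining lot.
None of the exceptions is available; § 4 applies in full.

Yes — Hana must obtain a building permit.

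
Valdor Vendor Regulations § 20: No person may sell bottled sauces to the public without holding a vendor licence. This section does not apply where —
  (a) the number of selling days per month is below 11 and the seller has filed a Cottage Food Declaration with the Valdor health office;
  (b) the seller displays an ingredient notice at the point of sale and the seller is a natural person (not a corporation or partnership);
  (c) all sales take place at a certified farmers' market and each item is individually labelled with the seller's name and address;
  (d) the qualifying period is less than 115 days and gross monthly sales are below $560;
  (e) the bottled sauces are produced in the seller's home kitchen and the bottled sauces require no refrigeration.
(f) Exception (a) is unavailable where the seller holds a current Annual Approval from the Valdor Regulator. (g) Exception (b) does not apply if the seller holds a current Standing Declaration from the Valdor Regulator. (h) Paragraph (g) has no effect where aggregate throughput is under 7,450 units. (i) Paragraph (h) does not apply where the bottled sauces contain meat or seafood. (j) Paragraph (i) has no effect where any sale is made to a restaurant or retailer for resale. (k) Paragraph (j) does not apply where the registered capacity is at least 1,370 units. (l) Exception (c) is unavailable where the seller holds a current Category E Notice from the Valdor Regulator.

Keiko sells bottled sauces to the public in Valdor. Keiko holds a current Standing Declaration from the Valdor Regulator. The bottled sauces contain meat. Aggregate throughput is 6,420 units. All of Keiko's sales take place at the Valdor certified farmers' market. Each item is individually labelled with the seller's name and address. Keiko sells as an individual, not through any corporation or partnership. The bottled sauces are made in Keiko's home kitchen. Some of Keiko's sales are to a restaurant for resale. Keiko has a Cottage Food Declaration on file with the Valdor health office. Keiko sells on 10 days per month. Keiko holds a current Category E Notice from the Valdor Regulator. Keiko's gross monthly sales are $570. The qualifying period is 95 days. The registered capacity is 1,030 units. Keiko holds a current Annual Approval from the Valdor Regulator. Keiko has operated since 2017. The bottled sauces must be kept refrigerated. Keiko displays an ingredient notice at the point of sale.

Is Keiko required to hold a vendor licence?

No — exception (b) applies; Keiko is not required to hold a vendor licence.

Exception (a) is satisfied on its face — the number of selling days per month is 10, below the 11 limit; a Cottage Food Declaration is on file. Turning to paragraph (f): (f) operates against (a): a current Annual Approval is held. (a) is therefore removed.
Exception (b) is satisfied on its face — an ingredient notice is displayed; the seller is a natural person. Applying paragraphs (g)–(k): (g) is triggered (a current Standing Declaration is held), but is overridden by (h): (h) operates against (g): aggregate throughput is 6,420 units, under the 7,450 units limit. (i) would limit (h) — the bottled sauces contain meat — but (j) sets (i) aside: (j) is engaged — some sales are to a restaurant for resale. (k) does not operate here (the registered capacity is 1,030 units, short of 1,370 units), so (j) stands. Exception (b) stands.
Exception (c) is satisfied on its face — all sales are at a certified farmers' market; items are individually labelled. Turning to paragraph (l): (l) is triggered — a current Category E Notice is held. (c) is therefore removed.
Exception (d) fails — gross monthly sales are $570, not below $560.
Exception (e) fails — the bottled sauces require refrigeration.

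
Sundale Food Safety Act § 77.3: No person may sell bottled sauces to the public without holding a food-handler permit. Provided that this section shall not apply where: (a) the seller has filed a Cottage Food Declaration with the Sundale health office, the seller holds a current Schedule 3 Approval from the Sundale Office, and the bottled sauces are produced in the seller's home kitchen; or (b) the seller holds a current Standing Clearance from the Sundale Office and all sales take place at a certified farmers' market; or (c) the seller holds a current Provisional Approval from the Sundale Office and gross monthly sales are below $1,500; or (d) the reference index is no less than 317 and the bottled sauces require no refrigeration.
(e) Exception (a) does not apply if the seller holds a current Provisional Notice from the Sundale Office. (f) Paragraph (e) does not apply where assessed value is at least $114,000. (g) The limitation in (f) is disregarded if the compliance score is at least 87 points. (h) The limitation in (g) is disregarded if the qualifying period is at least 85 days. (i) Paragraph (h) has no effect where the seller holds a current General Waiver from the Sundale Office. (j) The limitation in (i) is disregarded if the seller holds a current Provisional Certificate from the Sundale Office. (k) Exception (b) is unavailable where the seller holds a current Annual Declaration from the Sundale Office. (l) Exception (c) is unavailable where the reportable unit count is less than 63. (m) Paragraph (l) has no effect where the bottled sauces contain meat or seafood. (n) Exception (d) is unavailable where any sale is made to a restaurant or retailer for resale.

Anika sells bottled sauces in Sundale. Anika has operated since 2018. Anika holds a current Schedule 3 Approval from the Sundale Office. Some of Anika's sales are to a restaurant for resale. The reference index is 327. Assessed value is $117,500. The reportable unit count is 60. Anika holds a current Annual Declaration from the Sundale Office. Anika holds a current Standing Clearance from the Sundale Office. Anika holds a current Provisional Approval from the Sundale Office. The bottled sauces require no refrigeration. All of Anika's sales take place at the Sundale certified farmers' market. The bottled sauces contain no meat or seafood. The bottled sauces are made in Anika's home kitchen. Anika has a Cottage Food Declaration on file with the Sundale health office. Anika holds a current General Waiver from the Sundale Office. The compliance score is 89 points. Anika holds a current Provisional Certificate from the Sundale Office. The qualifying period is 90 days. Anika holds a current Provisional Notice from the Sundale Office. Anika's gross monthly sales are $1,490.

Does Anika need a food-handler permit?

No — exception (a) applies; Anika is not required to hold a food-handler permit.

All of (a)'s requirements are met (a Cottage Food Declaration is on file; a current Schedule 3 Approval is held; the bottled sauces are home-kitchen produced). Under paragraphs (e)–(j): (e) would limit (a) — a current Provisional Notice is held — but (f) sets (e) aside: (f) is engaged — assessed value is $117,500, meeting the $114,000 threshold. (g) would limit (f) — the compliance score is 89 points, meeting the 87 points threshold — but (h) sets (g) aside: (h) operates against (g): the qualifying period is 90 days, meeting the 85 days threshold. (i) is triggered (a current General Waiver is held), but is itself disapplied by (j): (j) is engaged — a current Provisional Certificate is held. Exception (a) stands.
Exception (b)'s conditions are all satisfied: a current Standing Clearance is held; all sales are at a certified farmers' market. Turning to paragraph (k): (k) operates against (b): a current Annual Declaration is held. (b) is therefore removed.
Exception (c): a current Provisional Approval is held; gross monthly sales are $1,490, below the $1,500 limit — every condition holds. But: (l) operates — the reportable unit count is 60, less than the 63 limit. (m), which would lift (l), is not triggered — the bottled sauces contain no meat or seafood. So (c) is unavailable.
Exception (d) is satisfied on its face — the reference index is 327, meeting the 317 threshold; the bottled sauces are shelf-stable. But: (n) operates — some sales are to a restaurant for resale. (d) is therefore removed.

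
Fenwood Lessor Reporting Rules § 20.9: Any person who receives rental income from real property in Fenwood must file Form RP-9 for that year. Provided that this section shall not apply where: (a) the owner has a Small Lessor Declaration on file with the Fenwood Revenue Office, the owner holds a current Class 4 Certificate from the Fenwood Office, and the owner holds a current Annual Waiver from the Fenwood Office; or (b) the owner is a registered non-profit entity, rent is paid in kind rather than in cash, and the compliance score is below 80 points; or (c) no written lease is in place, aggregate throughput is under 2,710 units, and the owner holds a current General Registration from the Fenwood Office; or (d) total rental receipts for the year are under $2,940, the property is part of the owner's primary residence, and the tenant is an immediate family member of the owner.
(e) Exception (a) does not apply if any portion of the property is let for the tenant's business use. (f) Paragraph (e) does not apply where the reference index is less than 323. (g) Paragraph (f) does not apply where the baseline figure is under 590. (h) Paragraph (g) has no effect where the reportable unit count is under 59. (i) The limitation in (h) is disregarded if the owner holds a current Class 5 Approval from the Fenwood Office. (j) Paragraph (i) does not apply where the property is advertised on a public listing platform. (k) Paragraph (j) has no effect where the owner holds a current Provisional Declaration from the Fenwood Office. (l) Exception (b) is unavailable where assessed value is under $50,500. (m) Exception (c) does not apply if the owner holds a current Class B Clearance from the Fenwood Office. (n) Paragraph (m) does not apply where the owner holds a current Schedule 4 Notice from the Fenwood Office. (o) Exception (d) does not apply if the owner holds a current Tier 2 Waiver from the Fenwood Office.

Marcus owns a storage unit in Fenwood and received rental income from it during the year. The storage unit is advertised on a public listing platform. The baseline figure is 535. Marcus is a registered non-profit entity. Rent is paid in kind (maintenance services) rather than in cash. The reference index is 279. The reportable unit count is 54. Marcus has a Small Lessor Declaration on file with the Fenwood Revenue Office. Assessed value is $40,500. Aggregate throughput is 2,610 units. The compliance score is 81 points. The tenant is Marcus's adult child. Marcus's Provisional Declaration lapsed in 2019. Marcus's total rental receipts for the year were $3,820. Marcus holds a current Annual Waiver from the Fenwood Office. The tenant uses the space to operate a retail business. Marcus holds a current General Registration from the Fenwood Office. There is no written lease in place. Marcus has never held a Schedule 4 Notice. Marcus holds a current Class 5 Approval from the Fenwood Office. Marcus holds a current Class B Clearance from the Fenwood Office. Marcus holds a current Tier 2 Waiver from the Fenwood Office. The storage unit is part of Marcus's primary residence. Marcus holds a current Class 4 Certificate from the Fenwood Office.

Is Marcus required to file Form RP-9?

Exception (a): a Small Lessor Declaration is on file; a current Class 4 Certificate is held; a current Annual Waiver is held — every condition holds. Considering the limiting provisions: (e) is engaged (the space is let for business use), but is itself disapplied by (f): (f) operates against (e): the reference index is 279, less than the 323 limit. (g) applies (the baseline figure is 535, under the 590 limit), but is displaced by (h): (h) operates against (g): the reportable unit count is 54, under the 59 limit. (i) applies (a current Class 5 Approval is held), but is displaced by (j): (j) operates against (i): the property is publicly advertised. (k) is inapplicable (no current Provisional Declaration is held), so (j) stands. Exception (a) stands.
Exception (b) does not apply: the compliance score is 81 points, not below 80 points.
Exception (c): there is no written lease; aggregate throughput is 2,610 units, under the 2,710 units limit; a current General Registration is held — every condition holds. However, paragraphs (m)–(n) must be considered: (m) operates against (c): a current Class B Clearance is held. (n), which would lift (m), does not operate here — the Schedule 4 Notice is not current. (c) is therefore removed.
Exception (d) fails — total rental receipts for the year are $3,820, not under $2,940.

No — exception (a) applies; Marcus is not required to file Form RP-9.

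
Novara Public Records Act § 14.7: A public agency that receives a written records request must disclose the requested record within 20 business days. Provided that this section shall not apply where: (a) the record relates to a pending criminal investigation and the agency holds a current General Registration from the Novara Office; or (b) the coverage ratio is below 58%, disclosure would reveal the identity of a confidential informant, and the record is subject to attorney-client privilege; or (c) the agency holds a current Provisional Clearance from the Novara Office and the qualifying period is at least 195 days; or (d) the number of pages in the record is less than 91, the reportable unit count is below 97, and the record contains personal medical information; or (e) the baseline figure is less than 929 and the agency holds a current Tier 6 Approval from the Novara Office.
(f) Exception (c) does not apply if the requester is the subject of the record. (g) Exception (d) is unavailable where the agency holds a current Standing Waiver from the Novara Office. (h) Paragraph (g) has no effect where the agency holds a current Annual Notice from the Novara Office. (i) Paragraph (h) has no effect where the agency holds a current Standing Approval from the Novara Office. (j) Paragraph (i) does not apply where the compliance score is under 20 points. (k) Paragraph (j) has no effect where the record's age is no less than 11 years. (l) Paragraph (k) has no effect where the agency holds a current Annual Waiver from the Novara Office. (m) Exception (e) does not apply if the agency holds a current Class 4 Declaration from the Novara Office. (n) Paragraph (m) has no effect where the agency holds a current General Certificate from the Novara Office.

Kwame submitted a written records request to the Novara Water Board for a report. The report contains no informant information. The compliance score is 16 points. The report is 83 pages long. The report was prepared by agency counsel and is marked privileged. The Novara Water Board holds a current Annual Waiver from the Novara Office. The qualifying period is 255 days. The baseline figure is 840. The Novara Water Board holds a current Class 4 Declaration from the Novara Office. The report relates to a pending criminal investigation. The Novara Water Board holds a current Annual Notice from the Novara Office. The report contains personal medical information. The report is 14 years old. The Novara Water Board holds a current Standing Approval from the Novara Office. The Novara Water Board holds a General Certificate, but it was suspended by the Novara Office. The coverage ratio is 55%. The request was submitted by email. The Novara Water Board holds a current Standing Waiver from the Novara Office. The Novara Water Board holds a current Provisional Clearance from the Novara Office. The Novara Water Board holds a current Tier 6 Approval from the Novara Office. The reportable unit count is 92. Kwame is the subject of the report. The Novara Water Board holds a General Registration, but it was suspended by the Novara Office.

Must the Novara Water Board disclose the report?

Exception (a) requires that the agency holds a current General Registration from the Novara Office; but the General Registration is not current, so (a) is unavailable.
Exception (b) does not apply: the report contains no informant information.
All of (c)'s requirements are met (a current Provisional Clearance is held; the qualifying period is 255 days, meeting the 195 days threshold). But: (f) is engaged — Kwame is the subject of the report. So (c) is unavailable.
Exception (d)'s conditions are all satisfied: the number of pages in the record is 83, less than the 91 limit; the reportable unit count is 92, below the 97 limit; the report contains personal medical information. As to paragraphs (g)–(l): (g) applies (a current Standing Waiver is held), but yields to (h): (h) operates against (g): a current Annual Notice is held. (i) would limit (h) — a current Standing Approval is held — but (j) sets (i) aside: (j) operates against (i): the compliance score is 16 points, under the 20 points limit. (k) would limit (j) — the record's age is 14 years, meeting the 11 years threshold — but (l) sets (k) aside: (l) operates against (k): a current Annual Waiver is held. (d) remains available.
Exception (e): the baseline figure is 840, less than the 929 limit; a current Tier 6 Approval is held — every condition holds. However, paragraphs (m)–(n) must be considered: (m) is engaged — a current Class 4 Declaration is held. (n) is inapplicable (the General Certificate is not current), so (m) stands. Exception (e) does not apply.

No — exception (d) applies; the Novara Water Board is not required to disclose the report.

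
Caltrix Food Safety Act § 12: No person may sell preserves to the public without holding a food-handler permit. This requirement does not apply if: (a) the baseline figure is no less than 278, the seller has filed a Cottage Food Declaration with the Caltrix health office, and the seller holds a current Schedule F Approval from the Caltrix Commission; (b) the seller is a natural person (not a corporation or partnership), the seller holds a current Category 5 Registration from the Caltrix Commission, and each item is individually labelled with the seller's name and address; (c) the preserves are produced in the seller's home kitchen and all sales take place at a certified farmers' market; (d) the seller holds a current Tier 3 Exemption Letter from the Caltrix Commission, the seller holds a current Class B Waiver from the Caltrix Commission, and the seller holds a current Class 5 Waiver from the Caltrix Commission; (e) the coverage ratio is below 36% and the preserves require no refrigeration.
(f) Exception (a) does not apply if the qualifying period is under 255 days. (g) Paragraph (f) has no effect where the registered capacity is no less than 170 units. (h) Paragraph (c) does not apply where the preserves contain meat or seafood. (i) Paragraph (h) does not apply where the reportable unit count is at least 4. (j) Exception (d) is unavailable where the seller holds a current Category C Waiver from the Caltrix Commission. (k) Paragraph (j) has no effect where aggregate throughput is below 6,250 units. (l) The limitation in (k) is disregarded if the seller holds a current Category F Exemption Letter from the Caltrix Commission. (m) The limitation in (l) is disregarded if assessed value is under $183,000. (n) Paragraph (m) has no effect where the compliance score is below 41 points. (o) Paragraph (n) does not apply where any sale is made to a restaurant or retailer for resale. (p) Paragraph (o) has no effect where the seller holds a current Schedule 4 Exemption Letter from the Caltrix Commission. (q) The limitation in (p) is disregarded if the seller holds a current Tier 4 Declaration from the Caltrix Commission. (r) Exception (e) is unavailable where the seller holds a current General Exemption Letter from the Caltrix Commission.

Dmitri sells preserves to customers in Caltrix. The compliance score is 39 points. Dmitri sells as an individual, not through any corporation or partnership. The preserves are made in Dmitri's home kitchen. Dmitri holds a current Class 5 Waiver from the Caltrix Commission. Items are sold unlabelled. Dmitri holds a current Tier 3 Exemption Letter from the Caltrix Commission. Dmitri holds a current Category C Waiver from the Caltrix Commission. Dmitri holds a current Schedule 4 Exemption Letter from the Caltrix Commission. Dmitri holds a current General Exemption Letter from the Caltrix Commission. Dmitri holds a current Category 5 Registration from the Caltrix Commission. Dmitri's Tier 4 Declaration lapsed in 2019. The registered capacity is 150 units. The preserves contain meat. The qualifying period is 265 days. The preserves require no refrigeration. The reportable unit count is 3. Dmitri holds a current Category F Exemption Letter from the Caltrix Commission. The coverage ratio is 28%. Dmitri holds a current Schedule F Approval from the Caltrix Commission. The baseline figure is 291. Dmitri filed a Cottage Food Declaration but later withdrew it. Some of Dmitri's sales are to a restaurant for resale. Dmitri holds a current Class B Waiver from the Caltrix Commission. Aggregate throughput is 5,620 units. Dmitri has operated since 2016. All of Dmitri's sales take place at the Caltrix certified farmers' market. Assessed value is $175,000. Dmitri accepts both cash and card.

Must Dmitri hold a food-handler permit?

Yes — Dmitri must hold a food-handler permit.

Exception (a) fails — the Cottage Food Declaration was withdrawn.
Exception (b) requires that each item is individually labelled with the seller's name and address; but items are sold unlabelled, so (b) is unavailable.
Exception (c) is satisfied on its face — the preserves are home-kitchen produced; all sales are at a certified farmers' market. Turning to paragraphs (h)–(i): (h) operates against (c): the preserves contain meat. (i), which would lift (h), is inapplicable — the reportable unit count is 3, short of 4. Exception (c) does not apply.
Exception (d)'s conditions are all satisfied: a current Tier 3 Exemption Letter is held; a current Class B Waiver is held; a current Class 5 Waiver is held. But: (j) applies — a current Category C Waiver is held. (k) would limit (j) — aggregate throughput is 5,620 units, below the 6,250 units limit — but (l) sets (k) aside: (l) is engaged — a current Category F Exemption Letter is held. (m) would limit (l) — assessed value is $175,000, under the $183,000 limit — but (n) sets (m) aside: (n) operates against (m): the compliance score is 39 points, below the 41 points limit. (o) would limit (n) — some sales are to a restaurant for resale — but (p) sets (o) aside: (p) operates against (o): a current Schedule 4 Exemption Letter is held. (q) is inapplicable (there is no Tier 4 Declaration in force), so (p) stands. (d) is therefore removed.
Exception (e) is satisfied on its face — the coverage ratio is 28%, below the 36% limit; the preserves are shelf-stable. Turning to paragraph (r): (r) operates against (e): a current General Exemption Letter is held. (e) is therefore removed.
No exception displaces § 12.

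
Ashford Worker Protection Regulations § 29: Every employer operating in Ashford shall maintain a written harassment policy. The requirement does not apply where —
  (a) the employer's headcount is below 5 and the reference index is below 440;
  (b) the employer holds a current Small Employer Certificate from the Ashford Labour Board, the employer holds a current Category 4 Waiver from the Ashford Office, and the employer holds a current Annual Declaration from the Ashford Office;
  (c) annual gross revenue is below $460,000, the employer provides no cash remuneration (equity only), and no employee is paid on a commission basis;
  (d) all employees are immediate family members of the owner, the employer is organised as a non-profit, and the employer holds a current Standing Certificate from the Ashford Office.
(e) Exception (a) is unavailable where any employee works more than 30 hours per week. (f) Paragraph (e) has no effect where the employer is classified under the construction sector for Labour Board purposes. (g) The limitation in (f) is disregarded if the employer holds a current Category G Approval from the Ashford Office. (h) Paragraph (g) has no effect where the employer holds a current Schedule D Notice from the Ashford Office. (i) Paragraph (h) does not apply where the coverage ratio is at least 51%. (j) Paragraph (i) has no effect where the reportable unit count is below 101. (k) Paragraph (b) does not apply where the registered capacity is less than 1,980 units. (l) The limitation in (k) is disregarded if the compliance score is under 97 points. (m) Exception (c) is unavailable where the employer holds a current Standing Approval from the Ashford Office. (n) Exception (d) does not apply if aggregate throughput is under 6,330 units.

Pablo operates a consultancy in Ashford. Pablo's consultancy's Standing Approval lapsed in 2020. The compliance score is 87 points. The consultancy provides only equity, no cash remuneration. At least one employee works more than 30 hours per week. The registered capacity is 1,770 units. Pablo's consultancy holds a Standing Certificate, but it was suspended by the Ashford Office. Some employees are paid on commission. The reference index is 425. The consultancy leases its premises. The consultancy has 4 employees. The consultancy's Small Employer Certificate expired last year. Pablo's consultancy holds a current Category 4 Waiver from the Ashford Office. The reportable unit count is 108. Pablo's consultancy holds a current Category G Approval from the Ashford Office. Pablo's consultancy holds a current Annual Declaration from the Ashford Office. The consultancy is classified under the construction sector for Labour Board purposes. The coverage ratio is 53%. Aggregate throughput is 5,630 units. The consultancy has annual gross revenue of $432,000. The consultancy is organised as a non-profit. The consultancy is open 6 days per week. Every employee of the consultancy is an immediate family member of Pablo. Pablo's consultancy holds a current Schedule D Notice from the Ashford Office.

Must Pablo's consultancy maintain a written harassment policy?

All of (a)'s requirements are met (the employer's headcount is 4, below the 5 limit; the reference index is 425, below the 440 limit). But: (e) operates against (a): at least one employee exceeds 30 hours/week. (f) is engaged (the consultancy is classified under the construction sector), but is set aside by (g): (g) operates against (f): a current Category G Approval is held. (h) would limit (g) — a current Schedule D Notice is held — but (i) sets (h) aside: (i) is engaged — the coverage ratio is 53%, meeting the 51% threshold. (j), which would lift (i), is not engaged — the reportable unit count is 108, not below 101. Exception (a) does not apply.
Exception (b) fails — the Small Employer Certificate has expired.
Exception (c) does not apply: some employees are paid on commission.
Exception (d) requires that the employer holds a current Standing Certificate from the Ashford Office; but no current Standing Certificate is held, so (d) is unavailable.
No exception displaces § 29.

Yes — Pablo's consultancy must maintain a written harassment policy.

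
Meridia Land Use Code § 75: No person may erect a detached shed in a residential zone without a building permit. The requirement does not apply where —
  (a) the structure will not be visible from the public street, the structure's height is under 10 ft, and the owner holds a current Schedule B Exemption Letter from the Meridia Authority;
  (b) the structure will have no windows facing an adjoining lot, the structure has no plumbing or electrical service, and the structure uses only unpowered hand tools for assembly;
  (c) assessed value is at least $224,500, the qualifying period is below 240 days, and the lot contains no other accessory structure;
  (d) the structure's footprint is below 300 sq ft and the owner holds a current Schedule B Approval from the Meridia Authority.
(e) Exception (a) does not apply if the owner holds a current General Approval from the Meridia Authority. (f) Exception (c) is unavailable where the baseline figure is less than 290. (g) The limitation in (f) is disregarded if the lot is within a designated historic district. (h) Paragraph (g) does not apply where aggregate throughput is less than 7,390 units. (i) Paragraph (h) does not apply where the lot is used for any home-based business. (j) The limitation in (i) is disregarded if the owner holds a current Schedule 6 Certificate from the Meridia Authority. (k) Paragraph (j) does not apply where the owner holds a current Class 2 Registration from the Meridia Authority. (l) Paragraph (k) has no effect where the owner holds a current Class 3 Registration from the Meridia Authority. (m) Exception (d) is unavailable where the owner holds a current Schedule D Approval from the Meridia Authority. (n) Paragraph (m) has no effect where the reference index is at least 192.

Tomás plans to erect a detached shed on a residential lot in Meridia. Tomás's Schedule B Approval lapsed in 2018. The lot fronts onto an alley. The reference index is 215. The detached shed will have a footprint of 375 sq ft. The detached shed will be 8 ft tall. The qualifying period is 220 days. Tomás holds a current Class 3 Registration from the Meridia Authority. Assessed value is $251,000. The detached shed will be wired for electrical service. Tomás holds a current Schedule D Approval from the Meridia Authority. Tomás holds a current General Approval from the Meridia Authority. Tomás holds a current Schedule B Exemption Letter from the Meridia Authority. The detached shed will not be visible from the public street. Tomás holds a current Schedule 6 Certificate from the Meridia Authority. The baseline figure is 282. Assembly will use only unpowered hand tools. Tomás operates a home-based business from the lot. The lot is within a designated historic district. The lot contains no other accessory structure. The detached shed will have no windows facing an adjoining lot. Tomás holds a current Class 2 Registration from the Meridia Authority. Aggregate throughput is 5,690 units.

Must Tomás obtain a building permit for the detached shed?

All of (a)'s requirements are met (the structure will not be visible from the street; the structure's height is 8 ft, under the 10 ft limit; a current Schedule B Exemption Letter is held). But: (e) operates against (a): a current General Approval is held. Exception (a) does not apply.
Exception (b) does not apply: electrical service is planned.
Exception (c) is satisfied on its face — assessed value is $251,000, meeting the $224,500 threshold; the qualifying period is 220 days, below the 240 days limit; the lot has no other accessory structure. However, paragraphs (f)–(l) must be considered: (f) operates — the baseline figure is 282, less than the 290 limit. (g) would limit (f) — the lot is in a historic district — but (h) sets (g) aside: (h) operates — aggregate throughput is 5,690 units, less than the 7,390 units limit. (i) would limit (h) — a home-based business operates on the lot — but (j) sets (i) aside: (j) operates — a current Schedule 6 Certificate is held. (k) operates (a current Class 2 Registration is held), but is displaced by (l): (l) operates — a current Class 3 Registration is held. Exception (c) does not apply.
Exception (d) fails — the structure's footprint is 375 sq ft, not below 300 sq ft.
No exception is made out. Tomás falls within the general rule.

Yes — Tomás must obtain a building permit.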